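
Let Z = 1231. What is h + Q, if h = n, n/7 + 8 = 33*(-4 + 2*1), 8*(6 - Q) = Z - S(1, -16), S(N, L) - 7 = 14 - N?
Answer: -5307/8 ≈ -663.38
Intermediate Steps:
S(N, L) = 21 - N (S(N, L) = 7 + (14 - N) = 21 - N)
Q = -1163/8 (Q = 6 - (1231 - (21 - 1*1))/8 = 6 - (1231 - (21 - 1))/8 = 6 - (1231 - 1*20)/8 = 6 - (1231 - 20)/8 = 6 - 1/8*1211 = 6 - 1211/8 = -1163/8 ≈ -145.38)
n = -518 (n = -56 + 7*(33*(-4 + 2*1)) = -56 + 7*(33*(-4 + 2)) = -56 + 7*(33*(-2)) = -56 + 7*(-66) = -56 - 462 = -518)
h = -518
h + Q = -518 - 1163/8 = -5307/8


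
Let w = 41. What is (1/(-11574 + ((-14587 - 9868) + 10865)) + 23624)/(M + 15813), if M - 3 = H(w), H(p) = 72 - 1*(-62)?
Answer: 4099823/2768040 ≈ 1.4811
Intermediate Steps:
H(p) = 134 (H(p) = 72 + 62 = 134)
M = 137 (M = 3 + 134 = 137)
(1/(-11574 + ((-14587 - 9868) + 10865)) + 23624)/(M + 15813) = (1/(-11574 + ((-14587 - 9868) + 10865)) + 23624)/(137 + 15813) = (1/(-11574 + (-24455 + 10865)) + 23624)/15950 = (1/(-11574 - 13590) + 23624)*(1/15950) = (1/(-25164) + 23624)*(1/15950) = (-1/25164 + 23624)*(1/15950) = (594474335/25164)*(1/15950) = 4099823/2768040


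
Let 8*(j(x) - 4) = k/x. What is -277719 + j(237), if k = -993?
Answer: -175516211/632 ≈ -2.7772e+5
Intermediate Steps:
j(x) = 4 - 993/(8*x) (j(x) = 4 + (-993/x)/8 = 4 - 993/(8*x))
-277719 + j(237) = -277719 + (4 - 993/8/237) = -277719 + (4 - 993/8*1/237) = -277719 + (4 - 331/632) = -277719 + 2197/632 = -175516211/632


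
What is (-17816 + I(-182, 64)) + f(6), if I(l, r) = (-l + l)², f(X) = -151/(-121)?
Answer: -2155585/121 ≈ -17815.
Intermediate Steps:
f(X) = 151/121 (f(X) = -151*(-1/121) = 151/121)
I(l, r) = 0 (I(l, r) = 0² = 0)
(-17816 + I(-182, 64)) + f(6) = (-17816 + 0) + 151/121 = -17816 + 151/121 = -2155585/121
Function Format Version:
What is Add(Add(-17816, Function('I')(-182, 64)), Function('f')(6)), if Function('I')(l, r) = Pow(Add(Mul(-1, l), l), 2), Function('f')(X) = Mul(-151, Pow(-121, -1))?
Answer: Rational(-2155585, 121) ≈ -17815.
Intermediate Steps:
Function('f')(X) = Rational(151, 121) (Function('f')(X) = Mul(-151, Rational(-1, 121)) = Rational(151, 121))
Function('I')(l, r) = 0 (Function('I')(l, r) = Pow(0, 2) = 0)
Add(Add(-17816, Function('I')(-182, 64)), Function('f')(6)) = Add(Add(-17816, 0), Rational(151, 121)) = Add(-17816, Rational(151, 121)) = Rational(-2155585, 121)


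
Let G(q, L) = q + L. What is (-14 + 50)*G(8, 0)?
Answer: 288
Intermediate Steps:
G(q, L) = L + q
(-14 + 50)*G(8, 0) = (-14 + 50)*(0 + 8) = 36*8 = 288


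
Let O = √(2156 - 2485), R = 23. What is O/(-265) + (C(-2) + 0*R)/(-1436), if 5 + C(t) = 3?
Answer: 1/718 - I*√329/265 ≈ 0.0013928 - 0.068447*I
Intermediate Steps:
C(t) = -2 (C(t) = -5 + 3 = -2)
O = I*√329 (O = √(-329) = I*√329 ≈ 18.138*I)
O/(-265) + (C(-2) + 0*R)/(-1436) = (I*√329)/(-265) + (-2 + 0*23)/(-1436) = (I*√329)*(-1/265) + (-2 + 0)*(-1/1436) = -I*√329/265 - 2*(-1/1436) = -I*√329/265 + 1/718 = 1/718 - I*√329/265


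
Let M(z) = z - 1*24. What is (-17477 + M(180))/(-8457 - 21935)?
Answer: 17321/30392 ≈ 0.56992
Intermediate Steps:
M(z) = -24 + z (M(z) = z - 24 = -24 + z)
(-17477 + M(180))/(-8457 - 21935) = (-17477 + (-24 + 180))/(-8457 - 21935) = (-17477 + 156)/(-30392) = -17321*(-1/30392) = 17321/30392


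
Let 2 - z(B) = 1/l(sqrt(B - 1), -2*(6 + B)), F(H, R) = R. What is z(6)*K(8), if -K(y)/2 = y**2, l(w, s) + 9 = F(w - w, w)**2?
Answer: -288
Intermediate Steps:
l(w, s) = -9 + w**2
K(y) = -2*y**2
z(B) = 2 - 1/(-10 + B) (z(B) = 2 - 1/(-9 + (sqrt(B - 1))**2) = 2 - 1/(-9 + (sqrt(-1 + B))**2) = 2 - 1/(-9 + (-1 + B)) = 2 - 1/(-10 + B))
z(6)*K(8) = ((-21 + 2*6)/(-10 + 6))*(-2*8**2) = ((-21 + 12)/(-4))*(-2*64) = -1/4*(-9)*(-128) = (9/4)*(-128) = -288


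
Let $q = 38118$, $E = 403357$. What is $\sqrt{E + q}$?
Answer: $5 \sqrt{17659} \approx 664.44$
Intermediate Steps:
$\sqrt{E + q} = \sqrt{403357 + 38118} = \sqrt{441475} = 5 \sqrt{17659}$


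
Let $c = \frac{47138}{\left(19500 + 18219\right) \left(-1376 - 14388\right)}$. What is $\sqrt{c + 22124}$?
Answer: $\frac{\sqrt{4434230454403582074}}{14157198} \approx 148.74$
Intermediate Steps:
$c = - \frac{3367}{42471594}$ ($c = \frac{47138}{37719 \left(-15764\right)} = \frac{47138}{-594602316} = 47138 \left(- \frac{1}{594602316}\right) = - \frac{3367}{42471594} \approx -7.9277 \cdot 10^{-5}$)
$\sqrt{c + 22124} = \sqrt{- \frac{3367}{42471594} + 22124} = \sqrt{\frac{939641542289}{42471594}} = \frac{\sqrt{4434230454403582074}}{14157198}$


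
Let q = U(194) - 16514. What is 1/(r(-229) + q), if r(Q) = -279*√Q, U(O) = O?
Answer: I/(3*(-5440*I + 93*√229)) ≈ -5.7431e-5 + 1.4858e-5*I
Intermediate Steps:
q = -16320 (q = 194 - 16514 = -16320)
1/(r(-229) + q) = 1/(-279*I*√229 - 16320) = 1/(-16320 - 279*I*√229)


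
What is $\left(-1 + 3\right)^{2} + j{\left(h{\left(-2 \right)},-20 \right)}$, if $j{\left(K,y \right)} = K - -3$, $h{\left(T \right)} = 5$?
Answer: $12$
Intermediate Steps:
$j{\left(K,y \right)} = 3 + K$ ($j{\left(K,y \right)} = K + 3 = 3 + K$)
$\left(-1 + 3\right)^{2} + j{\left(h{\left(-2 \right)},-20 \right)} = \left(-1 + 3\right)^{2} + \left(3 + 5\right) = 2^{2} + 8 = 4 + 8 = 12$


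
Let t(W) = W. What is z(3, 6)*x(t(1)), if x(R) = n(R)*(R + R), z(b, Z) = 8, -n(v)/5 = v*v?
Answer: -80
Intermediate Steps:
n(v) = -5*v² (n(v) = -5*v*v = -5*v²)
x(R) = -10*R³ (x(R) = (-5*R²)*(R + R) = (-5*R²)*(2*R) = -10*R³)
z(3, 6)*x(t(1)) = 8*(-10*1³) = 8*(-10*1) = 8*(-10) = -80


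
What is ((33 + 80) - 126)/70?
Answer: -13/70 ≈ -0.18571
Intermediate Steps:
((33 + 80) - 126)/70 = (113 - 126)/70 = (1/70)*(-13) = -13/70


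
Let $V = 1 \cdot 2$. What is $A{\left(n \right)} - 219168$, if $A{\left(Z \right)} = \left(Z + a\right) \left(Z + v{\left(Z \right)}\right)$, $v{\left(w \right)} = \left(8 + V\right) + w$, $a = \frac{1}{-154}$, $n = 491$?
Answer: $\frac{20628112}{77} \approx 2.679 \cdot 10^{5}$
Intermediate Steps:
$V = 2$
$a = - \frac{1}{154} \approx -0.0064935$
$v{\left(w \right)} = 10 + w$ ($v{\left(w \right)} = \left(8 + 2\right) + w = 10 + w$)
$A{\left(Z \right)} = \left(10 + 2 Z\right) \left(- \frac{1}{154} + Z\right)$ ($A{\left(Z \right)} = \left(Z - \frac{1}{154}\right) \left(Z + \left(10 + Z\right)\right) = \left(- \frac{1}{154} + Z\right) \left(10 + 2 Z\right) = \left(10 + 2 Z\right) \left(- \frac{1}{154} + Z\right)$)
$A{\left(n \right)} - 219168 = \left(- \frac{5}{77} + 2 \cdot 491^{2} + \frac{769}{77} \cdot 491\right) - 219168 = \left(- \frac{5}{77} + 2 \cdot 241081 + \frac{377579}{77}\right) - 219168 = \left(- \frac{5}{77} + 482162 + \frac{377579}{77}\right) - 219168 = \frac{37504048}{77} - 219168 = \frac{20628112}{77}$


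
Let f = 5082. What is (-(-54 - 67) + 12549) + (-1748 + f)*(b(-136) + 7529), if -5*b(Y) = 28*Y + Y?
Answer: 138721076/5 ≈ 2.7744e+7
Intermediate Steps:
b(Y) = -29*Y/5 (b(Y) = -(28*Y + Y)/5 = -29*Y/5)
(-(-54 - 67) + 12549) + (-1748 + f)*(b(-136) + 7529) = (-(-54 - 67) + 12549) + (-1748 + 5082)*(-29/5*(-136) + 7529) = (-1*(-121) + 12549) + 3334*(3944/5 + 7529) = (121 + 12549) + 3334*(41589/5) = 12670 + 138657726/5 = 138721076/5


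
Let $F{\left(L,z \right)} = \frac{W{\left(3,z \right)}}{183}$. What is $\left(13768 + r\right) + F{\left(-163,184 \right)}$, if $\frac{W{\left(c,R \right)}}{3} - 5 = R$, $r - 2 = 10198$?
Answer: $\frac{1462237}{61} \approx 23971.0$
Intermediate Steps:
$r = 10200$ ($r = 2 + 10198 = 10200$)
$W{\left(c,R \right)} = 15 + 3 R$
$F{\left(L,z \right)} = \frac{5}{61} + \frac{z}{61}$ ($F{\left(L,z \right)} = \frac{15 + 3 z}{183} = \left(15 + 3 z\right) \frac{1}{183} = \frac{5}{61} + \frac{z}{61}$)
$\left(13768 + r\right) + F{\left(-163,184 \right)} = \left(13768 + 10200\right) + \left(\frac{5}{61} + \frac{1}{61} \cdot 184\right) = 23968 + \left(\frac{5}{61} + \frac{184}{61}\right) = 23968 + \frac{189}{61} = \frac{1462237}{61}$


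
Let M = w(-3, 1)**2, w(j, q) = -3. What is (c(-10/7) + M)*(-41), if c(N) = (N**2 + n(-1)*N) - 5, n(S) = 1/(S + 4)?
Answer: -33538/147 ≈ -228.15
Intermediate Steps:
n(S) = 1/(4 + S)
M = 9 (M = (-3)**2 = 9)
c(N) = -5 + N**2 + N/3 (c(N) = (N**2 + N/(4 - 1)) - 5 = (N**2 + N/3) - 5 = -5 + N**2 + N/3)
(c(-10/7) + M)*(-41) = ((-5 + (-10/7)**2 + (-10/7)/3) + 9)*(-41) = ((-5 + (-10*1/7)**2 + (-10*1/7)/3) + 9)*(-41) = ((-5 + (-10/7)**2 + (1/3)*(-10/7)) + 9)*(-41) = ((-5 + 100/49 - 10/21) + 9)*(-41) = (-505/147 + 9)*(-41) = (818/147)*(-41) = -33538/147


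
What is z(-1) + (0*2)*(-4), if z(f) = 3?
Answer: 3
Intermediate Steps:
z(-1) + (0*2)*(-4) = 3 + (0*2)*(-4) = 3 + 0*(-4) = 3 + 0 = 3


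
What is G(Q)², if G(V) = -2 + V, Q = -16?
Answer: 324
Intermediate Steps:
G(Q)² = (-2 - 16)² = (-18)² = 324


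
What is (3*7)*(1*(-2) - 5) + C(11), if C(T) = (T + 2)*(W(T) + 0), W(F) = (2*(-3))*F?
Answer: -1005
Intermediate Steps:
W(F) = -6*F
C(T) = -6*T*(2 + T) (C(T) = (T + 2)*(-6*T + 0) = (2 + T)*(-6*T) = -6*T*(2 + T))
(3*7)*(1*(-2) - 5) + C(11) = (3*7)*(1*(-2) - 5) - 6*11*(2 + 11) = 21*(-2 - 5) - 6*11*13 = 21*(-7) - 858 = -147 - 858 = -1005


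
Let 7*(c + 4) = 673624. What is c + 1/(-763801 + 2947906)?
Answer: 210172055941/2184105 ≈ 96228.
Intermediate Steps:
c = 96228 (c = -4 + (1/7)*673624 = -4 + 96232 = 96228)
c + 1/(-763801 + 2947906) = 96228 + 1/(-763801 + 2947906) = 96228 + 1/2184105 = 210172055941/2184105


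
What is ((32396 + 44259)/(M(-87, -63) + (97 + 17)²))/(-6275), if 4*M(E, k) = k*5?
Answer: -61324/64844595 ≈ -0.00094571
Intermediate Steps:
M(E, k) = 5*k/4 (M(E, k) = (k*5)/4 = (5*k)/4 = 5*k/4)
((32396 + 44259)/(M(-87, -63) + (97 + 17)²))/(-6275) = ((32396 + 44259)/((5/4)*(-63) + (97 + 17)²))/(-6275) = (76655/(-315/4 + 114²))*(-1/6275) = (76655/(-315/4 + 12996))*(-1/6275) = (76655/(51669/4))*(-1/6275) = (76655*(4/51669))*(-1/6275) = (306620/51669)*(-1/6275) = -61324/64844595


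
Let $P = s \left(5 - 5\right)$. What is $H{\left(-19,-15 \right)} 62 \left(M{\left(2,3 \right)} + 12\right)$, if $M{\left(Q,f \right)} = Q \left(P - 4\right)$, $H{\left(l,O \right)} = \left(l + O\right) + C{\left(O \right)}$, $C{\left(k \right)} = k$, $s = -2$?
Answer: $-12152$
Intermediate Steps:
$H{\left(l,O \right)} = l + 2 O$ ($H{\left(l,O \right)} = \left(l + O\right) + O = \left(O + l\right) + O = l + 2 O$)
$P = 0$ ($P = - 2 \left(5 - 5\right) = \left(-2\right) 0 = 0$)
$M{\left(Q,f \right)} = - 4 Q$ ($M{\left(Q,f \right)} = Q \left(0 - 4\right) = Q \left(-4\right) = - 4 Q$)
$H{\left(-19,-15 \right)} 62 \left(M{\left(2,3 \right)} + 12\right) = \left(-19 + 2 \left(-15\right)\right) 62 \left(\left(-4\right) 2 + 12\right) = \left(-19 - 30\right) 62 \left(-8 + 12\right) = - 49 \cdot 62 \cdot 4 = \left(-49\right) 248 = -12152$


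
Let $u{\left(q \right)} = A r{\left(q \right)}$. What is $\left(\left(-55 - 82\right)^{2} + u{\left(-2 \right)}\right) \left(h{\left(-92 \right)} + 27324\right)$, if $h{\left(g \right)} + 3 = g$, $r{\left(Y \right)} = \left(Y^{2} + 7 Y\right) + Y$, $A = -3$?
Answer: $512041345$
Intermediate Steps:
$r{\left(Y \right)} = Y^{2} + 8 Y$
$h{\left(g \right)} = -3 + g$
$u{\left(q \right)} = - 3 q \left(8 + q\right)$
$\left(\left(-55 - 82\right)^{2} + u{\left(-2 \right)}\right) \left(h{\left(-92 \right)} + 27324\right) = \left(\left(-55 - 82\right)^{2} - - 6 \left(8 - 2\right)\right) \left(\left(-3 - 92\right) + 27324\right) = \left(\left(-137\right)^{2} - \left(-6\right) 6\right) \left(-95 + 27324\right) = \left(18769 + 36\right) 27229 = 18805 \cdot 27229 = 512041345$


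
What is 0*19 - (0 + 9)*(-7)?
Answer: 63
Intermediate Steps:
0*19 - (0 + 9)*(-7) = 0 - 9*(-7) = 0 - 1*(-63) = 0 + 63 = 63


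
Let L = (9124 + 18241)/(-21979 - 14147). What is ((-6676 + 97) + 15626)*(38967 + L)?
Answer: 12735411933419/36126 ≈ 3.5253e+8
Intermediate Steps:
L = -27365/36126 (L = 27365/(-36126) = 27365*(-1/36126) = -27365/36126 ≈ -0.75749)
((-6676 + 97) + 15626)*(38967 + L) = ((-6676 + 97) + 15626)*(38967 - 27365/36126) = (-6579 + 15626)*(1407694477/36126) = 9047*(1407694477/36126) = 12735411933419/36126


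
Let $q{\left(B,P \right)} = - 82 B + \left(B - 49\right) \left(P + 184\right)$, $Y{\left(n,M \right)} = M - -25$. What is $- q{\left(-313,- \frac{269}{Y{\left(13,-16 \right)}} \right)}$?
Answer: $\frac{271100}{9} \approx 30122.0$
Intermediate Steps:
$Y{\left(n,M \right)} = 25 + M$ ($Y{\left(n,M \right)} = M + 25 = 25 + M$)
$q{\left(B,P \right)} = - 82 B + \left(-49 + B\right) \left(184 + P\right)$
$- q{\left(-313,- \frac{269}{Y{\left(13,-16 \right)}} \right)} = - (-9016 - 49 \left(- \frac{269}{25 - 16}\right) + 102 \left(-313\right) - 313 \left(- \frac{269}{25 - 16}\right)) = - (-9016 - 49 \left(- \frac{269}{9}\right) - 31926 - 313 \left(- \frac{269}{9}\right)) = - (-9016 - 49 \left(\left(-269\right) \frac{1}{9}\right) - 31926 - 313 \left(\left(-269\right) \frac{1}{9}\right)) = - (-9016 - - \frac{13181}{9} - 31926 - - \frac{84197}{9}) = - (-9016 + \frac{13181}{9} - 31926 + \frac{84197}{9}) = \left(-1\right) \left(- \frac{271100}{9}\right) = \frac{271100}{9}$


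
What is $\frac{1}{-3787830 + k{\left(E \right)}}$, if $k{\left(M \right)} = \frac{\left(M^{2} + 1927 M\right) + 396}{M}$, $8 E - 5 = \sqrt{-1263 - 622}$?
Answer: $\frac{4 \left(- \sqrt{1885} + 5 i\right)}{- 75706318 i + 15143607 \sqrt{1885}} \approx -2.6414 \cdot 10^{-7} + 4.6456 \cdot 10^{-12} i$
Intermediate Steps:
$E = \frac{5}{8} + \frac{i \sqrt{1885}}{8}$ ($E = \frac{5}{8} + \frac{\sqrt{-1263 - 622}}{8} = \frac{5}{8} + \frac{\sqrt{-1885}}{8} = \frac{5}{8} + \frac{i \sqrt{1885}}{8} \approx 0.625 + 5.4271 i$)
$k{\left(M \right)} = \frac{396 + M^{2} + 1927 M}{M}$
$\frac{1}{-3787830 + k{\left(E \right)}} = \frac{1}{-3787830 + \left(1927 + \left(\frac{5}{8} + \frac{i \sqrt{1885}}{8}\right) + \frac{396}{\frac{5}{8} + \frac{i \sqrt{1885}}{8}}\right)} = \frac{1}{-3787830 + \left(\frac{15421}{8} + \frac{396}{\frac{5}{8} + \frac{i \sqrt{1885}}{8}} + \frac{i \sqrt{1885}}{8}\right)} = \frac{1}{- \frac{30287219}{8} + \frac{396}{\frac{5}{8} + \frac{i \sqrt{1885}}{8}} + \frac{i \sqrt{1885}}{8}}$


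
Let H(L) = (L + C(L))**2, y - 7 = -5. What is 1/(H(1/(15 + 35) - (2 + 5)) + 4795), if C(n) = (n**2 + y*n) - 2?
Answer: 6250000/34122681401 ≈ 0.00018316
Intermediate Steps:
y = 2 (y = 7 - 5 = 2)
C(n) = -2 + n**2 + 2*n (C(n) = (n**2 + 2*n) - 2 = -2 + n**2 + 2*n)
H(L) = (-2 + L**2 + 3*L)**2 (H(L) = (L + (-2 + L**2 + 2*L))**2 = (-2 + L**2 + 3*L)**2)
1/(H(1/(15 + 35) - (2 + 5)) + 4795) = 1/((-2 + (1/(15 + 35) - (2 + 5))**2 + 3*(1/(15 + 35) - (2 + 5)))**2 + 4795) = 1/((-2 + (1/50 - 1*7)**2 + 3*(1/50 - 1*7))**2 + 4795) = 1/((-2 + (1/50 - 7)**2 + 3*(1/50 - 7))**2 + 4795) = 1/((-2 + (-349/50)**2 + 3*(-349/50))**2 + 4795) = 1/((-2 + 121801/2500 - 1047/50)**2 + 4795) = 1/((64451/2500)**2 + 4795) = 1/(4153931401/6250000 + 4795) = 1/(34122681401/6250000) = 6250000/34122681401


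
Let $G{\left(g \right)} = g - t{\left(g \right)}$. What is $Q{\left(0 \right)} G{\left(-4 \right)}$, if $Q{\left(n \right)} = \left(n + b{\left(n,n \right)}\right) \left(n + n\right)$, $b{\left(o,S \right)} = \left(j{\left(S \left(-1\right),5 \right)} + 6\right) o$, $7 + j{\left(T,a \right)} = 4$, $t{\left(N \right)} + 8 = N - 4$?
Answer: $0$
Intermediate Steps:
$t{\left(N \right)} = -12 + N$ ($t{\left(N \right)} = -8 + \left(N - 4\right) = -8 + \left(-4 + N\right) = -12 + N$)
$j{\left(T,a \right)} = -3$ ($j{\left(T,a \right)} = -7 + 4 = -3$)
$G{\left(g \right)} = 12$ ($G{\left(g \right)} = g - \left(-12 + g\right) = 12$)
$b{\left(o,S \right)} = 3 o$ ($b{\left(o,S \right)} = \left(-3 + 6\right) o = 3 o$)
$Q{\left(n \right)} = 8 n^{2}$ ($Q{\left(n \right)} = \left(n + 3 n\right) \left(n + n\right) = 4 n 2 n = 8 n^{2}$)
$Q{\left(0 \right)} G{\left(-4 \right)} = 8 \cdot 0^{2} \cdot 12 = 8 \cdot 0 \cdot 12 = 0 \cdot 12 = 0$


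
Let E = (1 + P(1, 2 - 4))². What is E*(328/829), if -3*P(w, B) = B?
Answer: 8200/7461 ≈ 1.0990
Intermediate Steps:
P(w, B) = -B/3
E = 25/9 (E = (1 - (2 - 4)/3)² = (1 - ⅓*(-2))² = (1 + ⅔)² = (5/3)² = 25/9 ≈ 2.7778)
E*(328/829) = 25*(328/829)/9 = 25*(328*(1/829))/9 = (25/9)*(328/829) = 8200/7461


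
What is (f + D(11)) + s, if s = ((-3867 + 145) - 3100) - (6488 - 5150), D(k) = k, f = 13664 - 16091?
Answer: -10576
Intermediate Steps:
f = -2427
s = -8160 (s = (-3722 - 3100) - 1*1338 = -6822 - 1338 = -8160)
(f + D(11)) + s = (-2427 + 11) - 8160 = -2416 - 8160 = -10576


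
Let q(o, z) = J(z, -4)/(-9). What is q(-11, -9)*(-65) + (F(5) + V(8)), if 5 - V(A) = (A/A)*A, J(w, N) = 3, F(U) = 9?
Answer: 83/3 ≈ 27.667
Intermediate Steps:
q(o, z) = -⅓ (q(o, z) = 3/(-9) = 3*(-⅑) = -⅓)
V(A) = 5 - A (V(A) = 5 - A/A*A = 5 - A)
q(-11, -9)*(-65) + (F(5) + V(8)) = -⅓*(-65) + (9 + (5 - 1*8)) = 65/3 + (9 + (5 - 8)) = 65/3 + (9 - 3) = 65/3 + 6 = 83/3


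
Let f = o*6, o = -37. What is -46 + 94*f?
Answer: -20914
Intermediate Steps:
f = -222 (f = -37*6 = -222)
-46 + 94*f = -46 + 94*(-222) = -46 - 20868 = -20914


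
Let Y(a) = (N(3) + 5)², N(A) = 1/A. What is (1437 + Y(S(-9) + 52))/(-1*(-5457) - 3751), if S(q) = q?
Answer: 13189/15354 ≈ 0.85899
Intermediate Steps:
Y(a) = 256/9 (Y(a) = (1/3 + 5)² = (⅓ + 5)² = (16/3)² = 256/9)
(1437 + Y(S(-9) + 52))/(-1*(-5457) - 3751) = (1437 + 256/9)/(-1*(-5457) - 3751) = 13189/(9*(5457 - 3751)) = (13189/9)/1706 = (13189/9)*(1/1706) = 13189/15354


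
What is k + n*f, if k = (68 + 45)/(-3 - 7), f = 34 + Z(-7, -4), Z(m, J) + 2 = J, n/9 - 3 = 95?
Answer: 246847/10 ≈ 24685.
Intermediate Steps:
n = 882 (n = 27 + 9*95 = 27 + 855 = 882)
Z(m, J) = -2 + J
f = 28 (f = 34 + (-2 - 4) = 34 - 6 = 28)
k = -113/10 (k = 113/(-10) = 113*(-1/10) = -113/10 ≈ -11.300)
k + n*f = -113/10 + 882*28 = -113/10 + 24696 = 246847/10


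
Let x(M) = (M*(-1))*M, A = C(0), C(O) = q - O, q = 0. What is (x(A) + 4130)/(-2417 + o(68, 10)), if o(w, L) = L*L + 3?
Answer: -2065/1157 ≈ -1.7848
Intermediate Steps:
o(w, L) = 3 + L**2 (o(w, L) = L**2 + 3 = 3 + L**2)
C(O) = -O (C(O) = 0 - O = -O)
A = 0 (A = -1*0 = 0)
x(M) = -M**2 (x(M) = (-M)*M = -M**2)
(x(A) + 4130)/(-2417 + o(68, 10)) = (-1*0**2 + 4130)/(-2417 + (3 + 10**2)) = (-1*0 + 4130)/(-2417 + (3 + 100)) = (0 + 4130)/(-2417 + 103) = 4130/(-2314) = 4130*(-1/2314) = -2065/1157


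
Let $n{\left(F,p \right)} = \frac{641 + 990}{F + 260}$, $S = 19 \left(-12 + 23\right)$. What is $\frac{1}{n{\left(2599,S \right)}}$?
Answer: $\frac{2859}{1631} \approx 1.7529$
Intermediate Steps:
$S = 209$ ($S = 19 \cdot 11 = 209$)
$n{\left(F,p \right)} = \frac{1631}{260 + F}$
$\frac{1}{n{\left(2599,S \right)}} = \frac{1}{1631 \frac{1}{260 + 2599}} = \frac{1}{1631 \cdot \frac{1}{2859}} = \frac{1}{\frac{1631}{2859}} = \frac{2859}{1631}$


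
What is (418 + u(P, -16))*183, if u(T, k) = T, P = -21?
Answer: 72651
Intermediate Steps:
(418 + u(P, -16))*183 = (418 - 21)*183 = 397*183 = 72651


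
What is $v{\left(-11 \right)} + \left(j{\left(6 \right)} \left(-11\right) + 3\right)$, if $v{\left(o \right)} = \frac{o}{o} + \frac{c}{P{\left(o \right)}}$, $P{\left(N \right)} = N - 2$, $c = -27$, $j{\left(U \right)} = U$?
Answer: $- \frac{779}{13} \approx -59.923$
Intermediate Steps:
$P{\left(N \right)} = -2 + N$
$v{\left(o \right)} = 1 - \frac{27}{-2 + o}$ ($v{\left(o \right)} = \frac{o}{o} - \frac{27}{-2 + o} = 1 - \frac{27}{-2 + o}$)
$v{\left(-11 \right)} + \left(j{\left(6 \right)} \left(-11\right) + 3\right) = \frac{-29 - 11}{-2 - 11} + \left(6 \left(-11\right) + 3\right) = \frac{1}{-13} \left(-40\right) + \left(-66 + 3\right) = \left(- \frac{1}{13}\right) \left(-40\right) - 63 = \frac{40}{13} - 63 = - \frac{779}{13}$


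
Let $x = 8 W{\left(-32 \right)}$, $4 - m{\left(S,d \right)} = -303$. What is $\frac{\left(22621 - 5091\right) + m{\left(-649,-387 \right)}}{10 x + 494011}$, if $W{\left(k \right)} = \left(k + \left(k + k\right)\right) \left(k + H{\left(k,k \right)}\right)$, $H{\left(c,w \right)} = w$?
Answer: $\frac{17837}{985531} \approx 0.018099$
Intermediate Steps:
$W{\left(k \right)} = 6 k^{2}$ ($W{\left(k \right)} = \left(k + \left(k + k\right)\right) \left(k + k\right) = \left(k + 2 k\right) 2 k = 3 k 2 k = 6 k^{2}$)
$m{\left(S,d \right)} = 307$ ($m{\left(S,d \right)} = 4 - -303 = 4 + 303 = 307$)
$x = 49152$ ($x = 8 \cdot 6 \left(-32\right)^{2} = 8 \cdot 6 \cdot 1024 = 8 \cdot 6144 = 49152$)
$\frac{\left(22621 - 5091\right) + m{\left(-649,-387 \right)}}{10 x + 494011} = \frac{\left(22621 - 5091\right) + 307}{10 \cdot 49152 + 494011} = \frac{17530 + 307}{491520 + 494011} = \frac{17837}{985531}$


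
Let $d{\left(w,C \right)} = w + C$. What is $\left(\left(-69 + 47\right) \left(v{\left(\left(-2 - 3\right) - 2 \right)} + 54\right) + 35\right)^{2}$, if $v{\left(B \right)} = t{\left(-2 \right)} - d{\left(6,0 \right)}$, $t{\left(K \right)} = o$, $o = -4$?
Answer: $870489$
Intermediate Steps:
$t{\left(K \right)} = -4$
$d{\left(w,C \right)} = C + w$
$v{\left(B \right)} = -10$ ($v{\left(B \right)} = -4 - \left(0 + 6\right) = -4 - 6 = -10$)
$\left(\left(-69 + 47\right) \left(v{\left(\left(-2 - 3\right) - 2 \right)} + 54\right) + 35\right)^{2} = \left(\left(-69 + 47\right) \left(-10 + 54\right) + 35\right)^{2} = \left(\left(-22\right) 44 + 35\right)^{2} = \left(-968 + 35\right)^{2} = \left(-933\right)^{2} = 870489$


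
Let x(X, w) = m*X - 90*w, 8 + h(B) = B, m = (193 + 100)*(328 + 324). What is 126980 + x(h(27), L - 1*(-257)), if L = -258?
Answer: 3756754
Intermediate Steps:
m = 191036 (m = 293*652 = 191036)
h(B) = -8 + B
x(X, w) = -90*w + 191036*X (x(X, w) = 191036*X - 90*w = -90*w + 191036*X)
126980 + x(h(27), L - 1*(-257)) = 126980 + (-90*(-258 - 1*(-257)) + 191036*(-8 + 27)) = 126980 + (-90*(-258 + 257) + 191036*19) = 126980 + (-90*(-1) + 3629684) = 126980 + (90 + 3629684) = 126980 + 3629774 = 3756754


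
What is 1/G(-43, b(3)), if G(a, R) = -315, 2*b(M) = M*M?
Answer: -1/315 ≈ -0.0031746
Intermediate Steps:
b(M) = M**2/2 (b(M) = (M*M)/2 = M**2/2)
1/G(-43, b(3)) = 1/(-315) = -1/315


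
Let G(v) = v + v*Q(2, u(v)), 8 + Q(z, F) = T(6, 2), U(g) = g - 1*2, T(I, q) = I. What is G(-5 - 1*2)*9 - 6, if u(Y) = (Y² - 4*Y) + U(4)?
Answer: 57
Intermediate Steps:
U(g) = -2 + g (U(g) = g - 2 = -2 + g)
u(Y) = 2 + Y² - 4*Y (u(Y) = (Y² - 4*Y) + (-2 + 4) = (Y² - 4*Y) + 2 = 2 + Y² - 4*Y)
Q(z, F) = -2 (Q(z, F) = -8 + 6 = -2)
G(v) = -v (G(v) = v + v*(-2) = v - 2*v = -v)
G(-5 - 1*2)*9 - 6 = -(-5 - 1*2)*9 - 6 = -(-5 - 2)*9 - 6 = -1*(-7)*9 - 6 = 7*9 - 6 = 63 - 6 = 57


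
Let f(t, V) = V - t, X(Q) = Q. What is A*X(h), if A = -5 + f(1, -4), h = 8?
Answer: -80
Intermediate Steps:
A = -10 (A = -5 + (-4 - 1*1) = -5 + (-4 - 1) = -5 - 5 = -10)
A*X(h) = -10*8 = -80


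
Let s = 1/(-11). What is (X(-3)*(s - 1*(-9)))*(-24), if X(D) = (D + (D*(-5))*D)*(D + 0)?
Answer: -338688/11 ≈ -30790.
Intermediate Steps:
s = -1/11 ≈ -0.090909
X(D) = D*(D - 5*D²) (X(D) = (D + (-5*D)*D)*D = (D - 5*D²)*D = D*(D - 5*D²))
(X(-3)*(s - 1*(-9)))*(-24) = (((-3)²*(1 - 5*(-3)))*(-1/11 - 1*(-9)))*(-24) = ((9*(1 + 15))*(-1/11 + 9))*(-24) = ((9*16)*(98/11))*(-24) = (144*(98/11))*(-24) = (14112/11)*(-24) = -338688/11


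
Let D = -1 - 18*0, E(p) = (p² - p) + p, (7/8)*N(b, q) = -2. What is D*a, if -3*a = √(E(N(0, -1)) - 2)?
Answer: √158/21 ≈ 0.59856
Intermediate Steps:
N(b, q) = -16/7 (N(b, q) = (8/7)*(-2) = -16/7)
E(p) = p²
a = -√158/21 (a = -√((-16/7)² - 2)/3 = -√(256/49 - 2)/3 = -√158/21 ≈ -0.59856)
D = -1 (D = -1 + 0 = -1)
D*a = -(-1)*√158/21 = √158/21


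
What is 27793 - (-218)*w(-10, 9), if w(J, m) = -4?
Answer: 26921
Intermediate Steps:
27793 - (-218)*w(-10, 9) = 27793 - (-218)*(-4) = 27793 - 1*872 = 27793 - 872 = 26921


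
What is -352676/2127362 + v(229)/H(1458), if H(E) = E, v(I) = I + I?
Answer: 115032547/775423449 ≈ 0.14835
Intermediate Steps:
v(I) = 2*I
-352676/2127362 + v(229)/H(1458) = -352676/2127362 + (2*229)/1458 = -352676*1/2127362 + 458*(1/1458) = -176338/1063681 + 229/729 = 115032547/775423449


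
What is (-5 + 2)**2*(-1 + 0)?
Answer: -9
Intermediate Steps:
(-5 + 2)**2*(-1 + 0) = (-3)**2*(-1) = 9*(-1) = -9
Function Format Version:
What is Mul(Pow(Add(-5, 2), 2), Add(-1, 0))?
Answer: -9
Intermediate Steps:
Mul(Pow(Add(-5, 2), 2), Add(-1, 0)) = Mul(Pow(-3, 2), -1) = Mul(9, -1) = -9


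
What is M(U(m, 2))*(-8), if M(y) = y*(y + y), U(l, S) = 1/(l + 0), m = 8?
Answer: -1/4 ≈ -0.25000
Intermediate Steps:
U(l, S) = 1/l
M(y) = 2*y**2 (M(y) = y*(2*y) = 2*y**2)
M(U(m, 2))*(-8) = (2*(1/8)**2)*(-8) = (2*(1/64))*(-8) = (1/32)*(-8) = -1/4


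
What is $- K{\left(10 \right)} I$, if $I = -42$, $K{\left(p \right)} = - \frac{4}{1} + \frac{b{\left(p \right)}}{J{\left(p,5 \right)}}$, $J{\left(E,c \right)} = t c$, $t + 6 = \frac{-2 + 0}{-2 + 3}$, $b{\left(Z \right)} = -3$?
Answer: $- \frac{3297}{20} \approx -164.85$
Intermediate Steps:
$t = -8$ ($t = -6 + \frac{-2 + 0}{-2 + 3} = -6 - \frac{2}{1} = -6 - 2 = -8$)
$J{\left(E,c \right)} = - 8 c$
$K{\left(p \right)} = - \frac{157}{40}$ ($K{\left(p \right)} = - \frac{4}{1} - \frac{3}{\left(-8\right) 5} = \left(-4\right) 1 - \frac{3}{-40} = -4 - - \frac{3}{40} = -4 + \frac{3}{40} = - \frac{157}{40}$)
$- K{\left(10 \right)} I = - \frac{\left(-157\right) \left(-42\right)}{40} = \left(-1\right) \frac{3297}{20} = - \frac{3297}{20}$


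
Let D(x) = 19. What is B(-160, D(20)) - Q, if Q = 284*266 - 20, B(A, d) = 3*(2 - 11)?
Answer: -75551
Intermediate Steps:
B(A, d) = -27 (B(A, d) = 3*(-9) = -27)
Q = 75524 (Q = 75544 - 20 = 75524)
B(-160, D(20)) - Q = -27 - 1*75524 = -27 - 75524 = -75551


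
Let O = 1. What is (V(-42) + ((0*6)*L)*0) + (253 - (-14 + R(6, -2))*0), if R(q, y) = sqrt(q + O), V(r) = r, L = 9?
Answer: 211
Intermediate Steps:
R(q, y) = sqrt(1 + q) (R(q, y) = sqrt(q + 1) = sqrt(1 + q))
(V(-42) + ((0*6)*L)*0) + (253 - (-14 + R(6, -2))*0) = (-42 + ((0*6)*9)*0) + (253 - (-14 + sqrt(1 + 6))*0) = (-42 + (0*9)*0) + (253 - (-14 + sqrt(7))*0) = (-42 + 0*0) + (253 - 1*0) = (-42 + 0) + (253 + 0) = -42 + 253 = 211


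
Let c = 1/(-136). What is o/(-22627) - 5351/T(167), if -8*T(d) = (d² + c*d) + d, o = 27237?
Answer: 2528225033/7848378593 ≈ 0.32213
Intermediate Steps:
c = -1/136 ≈ -0.0073529
T(d) = -135*d/1088 - d²/8 (T(d) = -((d² - d/136) + d)/8 = -(d² + 135*d/136)/8 = -135*d/1088 - d²/8)
o/(-22627) - 5351/T(167) = 27237/(-22627) - 5351*(-1088/(167*(135 + 136*167))) = 27237*(-1/22627) - 5351*(-1088/(167*(135 + 22712))) = -27237/22627 - 5351/((-1/1088*167*22847)) = -27237/22627 - 5351/(-3815449/1088) = -27237/22627 - 5351*(-1088/3815449) = -27237/22627 + 5821888/3815449 = 2528225033/7848378593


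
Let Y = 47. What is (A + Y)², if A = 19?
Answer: 4356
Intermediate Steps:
(A + Y)² = (19 + 47)² = 66² = 4356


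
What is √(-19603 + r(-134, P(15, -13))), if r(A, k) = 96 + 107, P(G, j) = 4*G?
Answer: 10*I*√194 ≈ 139.28*I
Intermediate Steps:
r(A, k) = 203
√(-19603 + r(-134, P(15, -13))) = √(-19603 + 203) = √(-19400) = 10*I*√194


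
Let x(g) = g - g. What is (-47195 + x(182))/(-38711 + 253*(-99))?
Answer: 47195/63758 ≈ 0.74022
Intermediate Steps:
x(g) = 0
(-47195 + x(182))/(-38711 + 253*(-99)) = (-47195 + 0)/(-38711 + 253*(-99)) = -47195/(-38711 - 25047) = -47195/(-63758) = -47195*(-1/63758) = 47195/63758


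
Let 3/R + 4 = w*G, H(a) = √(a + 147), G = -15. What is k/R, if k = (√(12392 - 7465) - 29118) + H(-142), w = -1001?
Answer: -145696766 + 15011*√5/3 + 15011*√4927/3 ≈ -1.4533e+8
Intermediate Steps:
H(a) = √(147 + a)
R = 3/15011 (R = 3/(-4 - 1001*(-15)) = 3/(-4 + 15015) = 3/15011 ≈ 0.00019985)
k = -29118 + √5 + √4927 (k = (√(12392 - 7465) - 29118) + √(147 - 142) = (√4927 - 29118) + √5 = (-29118 + √4927) + √5 = -29118 + √5 + √4927 ≈ -29046.)
k/R = (-29118 + √5 + √4927)/(3/15011) = (-29118 + √5 + √4927)*(15011/3) = -145696766 + 15011*√5/3 + 15011*√4927/3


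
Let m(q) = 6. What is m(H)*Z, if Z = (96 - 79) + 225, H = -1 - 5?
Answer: 1452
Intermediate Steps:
H = -6
Z = 242 (Z = 17 + 225 = 242)
m(H)*Z = 6*242 = 1452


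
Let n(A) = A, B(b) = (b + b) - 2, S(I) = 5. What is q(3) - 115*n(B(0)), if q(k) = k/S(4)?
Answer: 1153/5 ≈ 230.60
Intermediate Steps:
B(b) = -2 + 2*b (B(b) = 2*b - 2 = -2 + 2*b)
q(k) = k/5
q(3) - 115*n(B(0)) = (1/5)*3 - 115*(-2 + 2*0) = 3/5 - 115*(-2 + 0) = 3/5 - 115*(-2) = 3/5 + 230 = 1153/5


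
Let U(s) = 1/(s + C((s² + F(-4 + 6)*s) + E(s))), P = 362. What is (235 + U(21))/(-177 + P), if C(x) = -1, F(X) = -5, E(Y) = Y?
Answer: 4701/3700 ≈ 1.2705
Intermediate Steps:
U(s) = 1/(-1 + s) (U(s) = 1/(s - 1) = 1/(-1 + s))
(235 + U(21))/(-177 + P) = (235 + 1/(-1 + 21))/(-177 + 362) = (235 + 1/20)/185 = (235 + 1/20)*(1/185) = (4701/20)*(1/185) = 4701/3700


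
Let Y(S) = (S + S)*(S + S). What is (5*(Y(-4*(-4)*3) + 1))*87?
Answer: 4009395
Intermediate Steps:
Y(S) = 4*S² (Y(S) = (2*S)*(2*S) = 4*S²)
(5*(Y(-4*(-4)*3) + 1))*87 = (5*(4*(-4*(-4)*3)² + 1))*87 = (5*(4*(16*3)² + 1))*87 = (5*(4*48² + 1))*87 = (5*(4*2304 + 1))*87 = (5*(9216 + 1))*87 = (5*9217)*87 = 46085*87 = 4009395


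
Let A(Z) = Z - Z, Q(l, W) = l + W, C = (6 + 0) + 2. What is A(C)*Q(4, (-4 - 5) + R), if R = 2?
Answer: 0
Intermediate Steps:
C = 8 (C = 6 + 2 = 8)
Q(l, W) = W + l
A(Z) = 0
A(C)*Q(4, (-4 - 5) + R) = 0*(((-4 - 5) + 2) + 4) = 0*((-9 + 2) + 4) = 0*(-7 + 4) = 0*(-3) = 0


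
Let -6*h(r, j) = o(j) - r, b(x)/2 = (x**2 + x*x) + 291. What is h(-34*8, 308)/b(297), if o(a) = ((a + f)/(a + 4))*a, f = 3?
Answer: -45163/165399624 ≈ -0.00027305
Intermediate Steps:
b(x) = 582 + 4*x**2 (b(x) = 2*((x**2 + x*x) + 291) = 2*((x**2 + x**2) + 291) = 2*(2*x**2 + 291) = 2*(291 + 2*x**2) = 582 + 4*x**2)
o(a) = a*(3 + a)/(4 + a) (o(a) = ((a + 3)/(a + 4))*a = ((3 + a)/(4 + a))*a = a*(3 + a)/(4 + a))
h(r, j) = r/6 - j*(3 + j)/(6*(4 + j)) (h(r, j) = -(j*(3 + j)/(4 + j) - r)/6 = -(-r + j*(3 + j)/(4 + j))/6 = r/6 - j*(3 + j)/(6*(4 + j)))
h(-34*8, 308)/b(297) = (((-34*8)*(4 + 308) - 1*308*(3 + 308))/(6*(4 + 308)))/(582 + 4*297**2) = ((1/6)*(-272*312 - 1*308*311)/312)/(582 + 4*88209) = ((1/6)*(1/312)*(-84864 - 95788))/(582 + 352836) = ((1/6)*(1/312)*(-180652))/353418 = -45163/468*1/353418 = -45163/165399624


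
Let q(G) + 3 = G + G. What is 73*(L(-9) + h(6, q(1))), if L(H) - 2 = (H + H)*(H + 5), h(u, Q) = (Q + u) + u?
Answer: 6205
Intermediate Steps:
q(G) = -3 + 2*G (q(G) = -3 + (G + G) = -3 + 2*G)
h(u, Q) = Q + 2*u
L(H) = 2 + 2*H*(5 + H) (L(H) = 2 + (H + H)*(H + 5) = 2 + (2*H)*(5 + H) = 2 + 2*H*(5 + H))
73*(L(-9) + h(6, q(1))) = 73*((2 + 2*(-9)² + 10*(-9)) + ((-3 + 2*1) + 2*6)) = 73*((2 + 2*81 - 90) + ((-3 + 2) + 12)) = 73*((2 + 162 - 90) + (-1 + 12)) = 73*(74 + 11) = 73*85 = 6205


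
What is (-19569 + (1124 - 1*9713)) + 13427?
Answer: -14731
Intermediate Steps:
(-19569 + (1124 - 1*9713)) + 13427 = (-19569 + (1124 - 9713)) + 13427 = (-19569 - 8589) + 13427 = -28158 + 13427 = -14731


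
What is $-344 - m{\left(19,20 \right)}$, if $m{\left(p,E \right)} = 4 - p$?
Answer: $-329$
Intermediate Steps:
$-344 - m{\left(19,20 \right)} = -344 - \left(4 - 19\right) = -344 - -15 = -344 + 15 = -329$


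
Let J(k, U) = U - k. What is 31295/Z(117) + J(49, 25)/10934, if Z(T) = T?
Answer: 171088361/639639 ≈ 267.48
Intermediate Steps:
31295/Z(117) + J(49, 25)/10934 = 31295/117 + (25 - 1*49)/10934 = 31295*(1/117) + (25 - 49)*(1/10934) = 31295/117 - 24*1/10934 = 31295/117 - 12/5467 = 171088361/639639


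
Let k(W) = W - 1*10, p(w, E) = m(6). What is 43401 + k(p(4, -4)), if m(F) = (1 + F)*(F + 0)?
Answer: 43433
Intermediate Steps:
m(F) = F*(1 + F) (m(F) = (1 + F)*F = F*(1 + F))
p(w, E) = 42 (p(w, E) = 6*(1 + 6) = 6*7 = 42)
k(W) = -10 + W (k(W) = W - 10 = -10 + W)
43401 + k(p(4, -4)) = 43401 + (-10 + 42) = 43401 + 32 = 43433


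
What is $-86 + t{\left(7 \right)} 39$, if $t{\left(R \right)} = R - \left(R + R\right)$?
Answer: $-359$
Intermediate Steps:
$t{\left(R \right)} = - R$ ($t{\left(R \right)} = R - 2 R = - R$)
$-86 + t{\left(7 \right)} 39 = -86 + \left(-1\right) 7 \cdot 39 = -86 - 273 = -359$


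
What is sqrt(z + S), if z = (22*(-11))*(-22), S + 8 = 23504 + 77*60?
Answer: 4*sqrt(2090) ≈ 182.87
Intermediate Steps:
S = 28116 (S = -8 + (23504 + 77*60) = -8 + (23504 + 4620) = -8 + 28124 = 28116)
z = 5324 (z = -242*(-22) = 5324)
sqrt(z + S) = sqrt(5324 + 28116) = sqrt(33440) = 4*sqrt(2090)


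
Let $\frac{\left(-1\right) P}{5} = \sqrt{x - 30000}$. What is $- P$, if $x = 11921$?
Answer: $5 i \sqrt{18079} \approx 672.29 i$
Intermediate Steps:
$P = - 5 i \sqrt{18079}$ ($P = - 5 \sqrt{11921 - 30000} = - 5 \sqrt{-18079} = - 5 i \sqrt{18079} \approx - 672.29 i$)
$- P = - \left(-5\right) i \sqrt{18079} = 5 i \sqrt{18079}$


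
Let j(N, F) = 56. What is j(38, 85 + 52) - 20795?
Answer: -20739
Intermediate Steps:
j(38, 85 + 52) - 20795 = 56 - 20795 = -20739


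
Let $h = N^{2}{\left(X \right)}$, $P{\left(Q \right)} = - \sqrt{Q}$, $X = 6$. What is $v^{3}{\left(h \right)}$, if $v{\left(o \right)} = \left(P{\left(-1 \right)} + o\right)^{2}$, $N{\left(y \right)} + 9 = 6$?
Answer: $\left(9 - i\right)^{6} \approx 4.3424 \cdot 10^{5} - 3.3977 \cdot 10^{5} i$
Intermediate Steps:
$N{\left(y \right)} = -3$ ($N{\left(y \right)} = -9 + 6 = -3$)
$h = 9$ ($h = \left(-3\right)^{2} = 9$)
$v{\left(o \right)} = \left(o - i\right)^{2}$ ($v{\left(o \right)} = \left(- \sqrt{-1} + o\right)^{2} = \left(- i + o\right)^{2} = \left(o - i\right)^{2}$)
$v^{3}{\left(h \right)} = \left(\left(9 - i\right)^{2}\right)^{3} = \left(9 - i\right)^{6}$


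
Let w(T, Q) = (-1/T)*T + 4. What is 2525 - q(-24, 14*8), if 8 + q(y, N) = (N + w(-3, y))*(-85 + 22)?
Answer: 9778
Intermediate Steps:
w(T, Q) = 3 (w(T, Q) = -1 + 4 = 3)
q(y, N) = -197 - 63*N (q(y, N) = -8 + (N + 3)*(-85 + 22) = -8 + (3 + N)*(-63) = -8 + (-189 - 63*N) = -197 - 63*N)
2525 - q(-24, 14*8) = 2525 - (-197 - 882*8) = 2525 - (-197 - 63*112) = 2525 - (-197 - 7056) = 2525 - 1*(-7253) = 2525 + 7253 = 9778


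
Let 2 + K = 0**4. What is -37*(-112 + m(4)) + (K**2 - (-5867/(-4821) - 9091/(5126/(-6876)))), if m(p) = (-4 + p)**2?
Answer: -99441094535/12356223 ≈ -8047.9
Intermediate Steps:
K = -2 (K = -2 + 0**4 = -2 + 0 = -2)
-37*(-112 + m(4)) + (K**2 - (-5867/(-4821) - 9091/(5126/(-6876)))) = -37*(-112 + (-4 + 4)**2) + ((-2)**2 - (-5867/(-4821) - 9091/(5126/(-6876)))) = -37*(-112 + 0**2) + (4 - (-5867*(-1/4821) - 9091/(5126*(-1/6876)))) = -37*(-112 + 0) + (4 - (5867/4821 - 9091/(-2563/3438))) = -37*(-112) + (4 - (5867/4821 - 9091*(-3438/2563))) = 4144 + (4 - (5867/4821 + 31254858/2563)) = 4144 + (4 - 1*150694707539/12356223) = 4144 + (4 - 150694707539/12356223) = 4144 - 150645282647/12356223 = -99441094535/12356223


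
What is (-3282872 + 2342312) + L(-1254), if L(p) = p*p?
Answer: 631956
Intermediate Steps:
L(p) = p**2
(-3282872 + 2342312) + L(-1254) = (-3282872 + 2342312) + (-1254)**2 = -940560 + 1572516 = 631956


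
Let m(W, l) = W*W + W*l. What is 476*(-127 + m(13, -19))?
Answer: -97580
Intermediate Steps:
m(W, l) = W² + W*l
476*(-127 + m(13, -19)) = 476*(-127 + 13*(13 - 19)) = 476*(-127 + 13*(-6)) = 476*(-127 - 78) = 476*(-205) = -97580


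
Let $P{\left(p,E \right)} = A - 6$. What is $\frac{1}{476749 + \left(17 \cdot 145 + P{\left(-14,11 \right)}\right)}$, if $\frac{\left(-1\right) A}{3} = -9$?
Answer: $\frac{1}{479235} \approx 2.0867 \cdot 10^{-6}$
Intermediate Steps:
$A = 27$ ($A = \left(-3\right) \left(-9\right) = 27$)
$P{\left(p,E \right)} = 21$ ($P{\left(p,E \right)} = 27 - 6 = 21$)
$\frac{1}{476749 + \left(17 \cdot 145 + P{\left(-14,11 \right)}\right)} = \frac{1}{476749 + \left(17 \cdot 145 + 21\right)} = \frac{1}{476749 + \left(2465 + 21\right)} = \frac{1}{476749 + 2486} = \frac{1}{479235}$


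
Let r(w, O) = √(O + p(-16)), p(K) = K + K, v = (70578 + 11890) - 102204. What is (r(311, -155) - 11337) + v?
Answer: -31073 + I*√187 ≈ -31073.0 + 13.675*I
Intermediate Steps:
v = -19736 (v = 82468 - 102204 = -19736)
p(K) = 2*K
r(w, O) = √(-32 + O) (r(w, O) = √(O + 2*(-16)) = √(O - 32) = √(-32 + O))
(r(311, -155) - 11337) + v = (√(-32 - 155) - 11337) - 19736 = (√(-187) - 11337) - 19736 = (I*√187 - 11337) - 19736 = (-11337 + I*√187) - 19736 = -31073 + I*√187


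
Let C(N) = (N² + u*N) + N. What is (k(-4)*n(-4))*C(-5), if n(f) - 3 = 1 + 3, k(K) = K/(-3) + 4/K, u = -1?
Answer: 175/3 ≈ 58.333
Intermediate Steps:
k(K) = 4/K - K/3 (k(K) = K*(-⅓) + 4/K = -K/3 + 4/K = 4/K - K/3)
C(N) = N² (C(N) = (N² - N) + N = N²)
n(f) = 7 (n(f) = 3 + (1 + 3) = 3 + 4 = 7)
(k(-4)*n(-4))*C(-5) = ((4/(-4) - ⅓*(-4))*7)*(-5)² = ((4*(-¼) + 4/3)*7)*25 = ((-1 + 4/3)*7)*25 = ((⅓)*7)*25 = (7/3)*25 = 175/3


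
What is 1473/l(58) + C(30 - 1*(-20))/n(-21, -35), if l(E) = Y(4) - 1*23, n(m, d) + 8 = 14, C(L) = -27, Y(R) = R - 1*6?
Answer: -3171/50 ≈ -63.420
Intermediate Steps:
Y(R) = -6 + R (Y(R) = R - 6 = -6 + R)
n(m, d) = 6 (n(m, d) = -8 + 14 = 6)
l(E) = -25 (l(E) = (-6 + 4) - 1*23 = -2 - 23 = -25)
1473/l(58) + C(30 - 1*(-20))/n(-21, -35) = 1473/(-25) - 27/6 = 1473*(-1/25) - 27*1/6 = -1473/25 - 9/2 = -3171/50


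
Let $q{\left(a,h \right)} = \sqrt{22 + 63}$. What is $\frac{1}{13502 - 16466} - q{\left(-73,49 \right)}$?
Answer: $- \frac{1}{2964} - \sqrt{85} \approx -9.2199$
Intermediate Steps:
$q{\left(a,h \right)} = \sqrt{85}$
$\frac{1}{13502 - 16466} - q{\left(-73,49 \right)} = \frac{1}{13502 - 16466} - \sqrt{85} = \frac{1}{-2964} - \sqrt{85} = - \frac{1}{2964} - \sqrt{85}$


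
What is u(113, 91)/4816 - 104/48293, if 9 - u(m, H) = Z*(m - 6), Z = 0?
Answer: -9461/33225584 ≈ -0.00028475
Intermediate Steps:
u(m, H) = 9 (u(m, H) = 9 - 0*(m - 6) = 9 - 0*(-6 + m) = 9 - 1*0 = 9 + 0 = 9)
u(113, 91)/4816 - 104/48293 = 9/4816 - 104/48293 = -9461/33225584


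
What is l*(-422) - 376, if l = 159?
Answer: -67474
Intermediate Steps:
l*(-422) - 376 = 159*(-422) - 376 = -67098 - 376 = -67474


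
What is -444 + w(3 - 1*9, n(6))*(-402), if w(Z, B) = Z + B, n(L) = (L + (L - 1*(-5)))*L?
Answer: -39036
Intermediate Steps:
n(L) = L*(5 + 2*L) (n(L) = (L + (L + 5))*L = (L + (5 + L))*L = (5 + 2*L)*L = L*(5 + 2*L))
w(Z, B) = B + Z
-444 + w(3 - 1*9, n(6))*(-402) = -444 + (6*(5 + 2*6) + (3 - 1*9))*(-402) = -444 + (6*(5 + 12) + (3 - 9))*(-402) = -444 + (6*17 - 6)*(-402) = -444 + (102 - 6)*(-402) = -444 + 96*(-402) = -444 - 38592 = -39036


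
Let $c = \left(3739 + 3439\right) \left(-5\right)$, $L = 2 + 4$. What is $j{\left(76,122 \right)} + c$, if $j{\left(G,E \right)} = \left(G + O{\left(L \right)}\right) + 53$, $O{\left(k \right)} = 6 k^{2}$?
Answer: $-35545$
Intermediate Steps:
$L = 6$
$j{\left(G,E \right)} = 269 + G$ ($j{\left(G,E \right)} = \left(G + 6 \cdot 6^{2}\right) + 53 = \left(G + 6 \cdot 36\right) + 53 = \left(G + 216\right) + 53 = \left(216 + G\right) + 53 = 269 + G$)
$c = -35890$ ($c = 7178 \left(-5\right) = -35890$)
$j{\left(76,122 \right)} + c = \left(269 + 76\right) - 35890 = 345 - 35890 = -35545$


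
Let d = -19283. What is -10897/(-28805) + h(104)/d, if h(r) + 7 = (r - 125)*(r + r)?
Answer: 336148726/555446815 ≈ 0.60519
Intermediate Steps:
h(r) = -7 + 2*r*(-125 + r) (h(r) = -7 + (r - 125)*(r + r) = -7 + (-125 + r)*(2*r) = -7 + 2*r*(-125 + r))
-10897/(-28805) + h(104)/d = -10897/(-28805) + (-7 - 250*104 + 2*104**2)/(-19283) = -10897*(-1/28805) + (-7 - 26000 + 2*10816)*(-1/19283) = 10897/28805 + (-7 - 26000 + 21632)*(-1/19283) = 10897/28805 - 4375*(-1/19283) = 10897/28805 + 4375/19283 = 336148726/555446815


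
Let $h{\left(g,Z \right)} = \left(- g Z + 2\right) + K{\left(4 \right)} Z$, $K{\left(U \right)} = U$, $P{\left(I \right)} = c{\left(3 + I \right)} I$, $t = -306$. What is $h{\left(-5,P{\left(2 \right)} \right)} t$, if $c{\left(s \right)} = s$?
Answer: $-28152$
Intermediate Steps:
$P{\left(I \right)} = I \left(3 + I\right)$ ($P{\left(I \right)} = \left(3 + I\right) I = I \left(3 + I\right)$)
$h{\left(g,Z \right)} = 2 + 4 Z - Z g$ ($h{\left(g,Z \right)} = \left(- g Z + 2\right) + 4 Z = \left(- Z g + 2\right) + 4 Z = \left(2 - Z g\right) + 4 Z = 2 + 4 Z - Z g$)
$h{\left(-5,P{\left(2 \right)} \right)} t = \left(2 + 4 \cdot 2 \left(3 + 2\right) - 2 \left(3 + 2\right) \left(-5\right)\right) \left(-306\right) = \left(2 + 4 \cdot 2 \cdot 5 - 2 \cdot 5 \left(-5\right)\right) \left(-306\right) = \left(2 + 4 \cdot 10 - 10 \left(-5\right)\right) \left(-306\right) = \left(2 + 40 + 50\right) \left(-306\right) = 92 \left(-306\right) = -28152$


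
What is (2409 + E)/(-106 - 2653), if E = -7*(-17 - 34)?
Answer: -2766/2759 ≈ -1.0025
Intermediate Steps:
E = 357 (E = -7*(-51) = 357)
(2409 + E)/(-106 - 2653) = (2409 + 357)/(-106 - 2653) = 2766/(-2759) = 2766*(-1/2759) = -2766/2759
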